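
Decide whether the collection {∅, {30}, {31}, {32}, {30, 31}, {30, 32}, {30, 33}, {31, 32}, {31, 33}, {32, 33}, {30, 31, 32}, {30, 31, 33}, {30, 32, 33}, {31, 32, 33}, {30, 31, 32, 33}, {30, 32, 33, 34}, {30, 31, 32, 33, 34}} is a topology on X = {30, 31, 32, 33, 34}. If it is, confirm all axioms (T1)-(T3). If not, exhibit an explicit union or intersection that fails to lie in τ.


τ is NOT a topology on X.

Axiom (T1): ∅ ∈ τ? Yes; X ∈ τ? Yes.
Axiom (T2/T3): check pairwise unions and intersections of members of τ.
Counterexample for (T3): {30, 33} ∩ {31, 33} = {33} ∉ τ. Therefore τ is NOT a topology.


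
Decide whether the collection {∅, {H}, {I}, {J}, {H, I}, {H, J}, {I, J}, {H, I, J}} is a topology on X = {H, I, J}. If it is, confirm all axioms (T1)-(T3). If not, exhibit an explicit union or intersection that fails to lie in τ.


τ IS a topology on X.

Axiom (T1): ∅ ∈ τ? Yes; X ∈ τ? Yes.
Axiom (T2/T3): check pairwise unions and intersections of members of τ.
All pairwise intersections and unions checked — each lies in τ. Therefore τ satisfies (T1), (T2), (T3): it IS a topology on X.


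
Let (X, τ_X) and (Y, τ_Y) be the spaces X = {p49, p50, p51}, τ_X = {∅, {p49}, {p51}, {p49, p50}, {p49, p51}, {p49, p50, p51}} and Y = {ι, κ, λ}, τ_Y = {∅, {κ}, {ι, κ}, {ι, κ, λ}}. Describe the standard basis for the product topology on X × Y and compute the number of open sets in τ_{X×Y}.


Basis B = {∅ × ∅, {p49} × {κ}, {p51} × {κ}, {p49} × {ι, κ}, {p49, p50} × {κ}, {p49, p51} × {κ}, {p51} × {ι, κ}, {p49} × {ι, κ, λ}, {p49, p50, p51} × {κ}, {p51} × {ι, κ, λ}, {p49, p50} × {ι, κ}, {p49, p51} × {ι, κ}, {p49, p50} × {ι, κ, λ}, {p49, p51} × {ι, κ, λ}, {p49, p50, p51} × {ι, κ}, {p49, p50, p51} × {ι, κ, λ}}; |τ_{X×Y}| = 40.

Enumerate products U × V with U ∈ τ_X, V ∈ τ_Y (deduplicated):
  ∅ × ∅ = {} (∅)
  {p49} × {κ} = {(p49,κ)}
  {p51} × {κ} = {(p51,κ)}
  {p49} × {ι, κ} = {(p49,ι), (p49,κ)}
  {p49, p50} × {κ} = {(p49,κ), (p50,κ)}
  {p49, p51} × {κ} = {(p49,κ), (p51,κ)}
  {p51} × {ι, κ} = {(p51,ι), (p51,κ)}
  {p49} × {ι, κ, λ} = {(p49,ι), (p49,κ), (p49,λ)}
  {p49, p50, p51} × {κ} = {(p49,κ), (p50,κ), (p51,κ)}
  {p51} × {ι, κ, λ} = {(p51,ι), (p51,κ), (p51,λ)}
  {p49, p50} × {ι, κ} = {(p49,ι), (p49,κ), (p50,ι), (p50,κ)}
  {p49, p51} × {ι, κ} = {(p49,ι), (p49,κ), (p51,ι), (p51,κ)}
  {p49, p50} × {ι, κ, λ} = {(p49,ι), (p49,κ), (p49,λ), (p50,ι), (p50,κ), (p50,λ)}
  {p49, p51} × {ι, κ, λ} = {(p49,ι), (p49,κ), (p49,λ), (p51,ι), (p51,κ), (p51,λ)}
  {p49, p50, p51} × {ι, κ} = {(p49,ι), (p49,κ), (p50,ι), (p50,κ), (p51,ι), (p51,κ)}
  {p49, p50, p51} × {ι, κ, λ} = {(p49,ι), (p49,κ), (p49,λ), (p50,ι), (p50,κ), (p50,λ), (p51,ι), (p51,κ), (p51,λ)}
These 16 distinct sets form the basis B.
Close under arbitrary unions to get τ_{X×Y}; counting gives |τ_{X×Y}| = 40.


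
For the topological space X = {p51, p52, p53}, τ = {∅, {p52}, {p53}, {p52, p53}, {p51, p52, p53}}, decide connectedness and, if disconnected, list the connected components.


(X, τ) is connected.

Find clopen sets (U ∈ τ with X ∖ U ∈ τ):
  U = ∅, X ∖ U = {p51, p52, p53} — both open, so U is clopen.
  U = {p51, p52, p53}, X ∖ U = ∅ — both open, so U is clopen.
Only trivial clopens (∅ and X) exist, so (X, τ) is connected.
Compute connected components by grouping points that agree on all clopens:
  component: {p51, p52, p53}


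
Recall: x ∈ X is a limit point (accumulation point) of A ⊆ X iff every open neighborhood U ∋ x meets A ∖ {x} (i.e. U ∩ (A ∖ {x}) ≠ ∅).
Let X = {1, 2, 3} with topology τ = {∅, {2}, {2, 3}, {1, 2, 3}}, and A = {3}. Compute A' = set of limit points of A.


A' = {1}

For each x ∈ X, list the open sets U ∈ τ with x ∈ U, then check whether U ∩ (A ∖ {x}) ≠ ∅ for every such U.
  x = 1: opens ∋ x are {1, 2, 3}; each meets A ∖ {1}, so x IS a limit point.
  x = 2: open {2} ∋ x has {2} ∩ (A ∖ {2}) = ∅, so x is NOT a limit point.
  x = 3: open {2, 3} ∋ x has {2, 3} ∩ (A ∖ {3}) = ∅, so x is NOT a limit point.
Collecting: A' = {1}.


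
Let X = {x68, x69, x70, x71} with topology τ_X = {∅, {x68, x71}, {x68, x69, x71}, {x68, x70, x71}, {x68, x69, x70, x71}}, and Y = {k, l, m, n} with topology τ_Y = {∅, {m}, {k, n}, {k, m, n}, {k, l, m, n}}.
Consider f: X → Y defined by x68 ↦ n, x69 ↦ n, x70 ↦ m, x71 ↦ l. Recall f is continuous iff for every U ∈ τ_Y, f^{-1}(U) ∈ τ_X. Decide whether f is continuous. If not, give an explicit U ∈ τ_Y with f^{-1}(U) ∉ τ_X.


f is NOT continuous.

Compute f^{-1}(U) for each U ∈ τ_Y:
  U = ∅: f^{-1}(U) = ∅ ∈ τ_X ✓.
  U = {m}: f^{-1}(U) = {x70} ∉ τ_X ✗.
  U = {k, n}: f^{-1}(U) = {x68, x69} ∉ τ_X ✗.
  U = {k, m, n}: f^{-1}(U) = {x68, x69, x70} ∉ τ_X ✗.
  U = {k, l, m, n}: f^{-1}(U) = {x68, x69, x70, x71} ∈ τ_X ✓.
Found U = {m} with f^{-1}(U) = {x70} not in τ_X. Therefore f is NOT continuous.


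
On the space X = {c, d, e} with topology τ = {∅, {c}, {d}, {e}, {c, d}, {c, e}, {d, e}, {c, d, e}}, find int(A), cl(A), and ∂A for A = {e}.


int(A) = {e}, cl(A) = {e}, ∂A = ∅.

Closed sets in (X, τ) are complements of opens:
  closed(X, τ) = {∅, {c}, {d}, {e}, {c, d}, {c, e}, {d, e}, {c, d, e}}.
int(A) = ⋃ {U ∈ τ : U ⊆ A}. Opens contained in A: ∅, {e}.
Taking the union of these: int(A) = {e}.
cl(A) = ⋂ {C closed : A ⊆ C}. Closed sets containing A: {e}, {c, e}, {d, e}, {c, d, e}.
Intersecting these: cl(A) = {e}.
∂A = cl(A) ∖ int(A) = {e} ∖ {e} = ∅.


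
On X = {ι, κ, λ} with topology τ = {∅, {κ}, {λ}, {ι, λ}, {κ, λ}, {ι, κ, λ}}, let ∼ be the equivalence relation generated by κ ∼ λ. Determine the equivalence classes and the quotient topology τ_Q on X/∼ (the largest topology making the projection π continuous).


X/∼ = {[ι], [κ=λ]}; |τ_Q| = 3.

Equivalence classes: [ι], [κ=λ].
Quotient map π: X → X/∼ sends ι ↦ [ι], κ ↦ [κ=λ], λ ↦ [κ=λ].
For each subset V ⊆ X/∼, compute π^{-1}(V) ⊆ X and check whether π^{-1}(V) ∈ τ. V is open in τ_Q iff π^{-1}(V) ∈ τ.
  V = {}: π^{-1}(V) = ∅ ∈ τ ✓.
  V = {[ι]}: π^{-1}(V) = {ι} ∉ τ ✗.
  V = {[κ=λ]}: π^{-1}(V) = {κ, λ} ∈ τ ✓.
  V = {[ι], [κ=λ]}: π^{-1}(V) = {ι, κ, λ} ∈ τ ✓.
Open sets in the quotient: τ_Q = {{}, {[κ=λ]}, {[ι], [κ=λ]}} (3 elements).


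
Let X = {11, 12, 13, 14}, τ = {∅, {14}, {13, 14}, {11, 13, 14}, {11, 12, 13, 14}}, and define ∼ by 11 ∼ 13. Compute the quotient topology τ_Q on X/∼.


X/∼ = {[11=13], [12], [14]}; |τ_Q| = 4.

Equivalence classes: [11=13], [12], [14].
Quotient map π: X → X/∼ sends 11 ↦ [11=13], 12 ↦ [12], 13 ↦ [11=13], 14 ↦ [14].
For each subset V ⊆ X/∼, compute π^{-1}(V) ⊆ X and check whether π^{-1}(V) ∈ τ. V is open in τ_Q iff π^{-1}(V) ∈ τ.
  V = {}: π^{-1}(V) = ∅ ∈ τ ✓.
  V = {[11=13]}: π^{-1}(V) = {11, 13} ∉ τ ✗.
  V = {[12]}: π^{-1}(V) = {12} ∉ τ ✗.
  V = {[11=13], [12]}: π^{-1}(V) = {11, 12, 13} ∉ τ ✗.
  V = {[14]}: π^{-1}(V) = {14} ∈ τ ✓.
  V = {[11=13], [14]}: π^{-1}(V) = {11, 13, 14} ∈ τ ✓.
  V = {[12], [14]}: π^{-1}(V) = {12, 14} ∉ τ ✗.
  V = {[11=13], [12], [14]}: π^{-1}(V) = {11, 12, 13, 14} ∈ τ ✓.
Open sets in the quotient: τ_Q = {{}, {[14]}, {[11=13], [14]}, {[11=13], [12], [14]}} (4 elements).


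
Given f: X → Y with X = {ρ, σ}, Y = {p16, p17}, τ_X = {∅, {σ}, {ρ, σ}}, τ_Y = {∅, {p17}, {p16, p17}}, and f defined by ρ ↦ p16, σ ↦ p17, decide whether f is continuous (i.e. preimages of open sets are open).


f IS continuous.

Compute f^{-1}(U) for each U ∈ τ_Y:
  U = ∅: f^{-1}(U) = ∅ ∈ τ_X ✓.
  U = {p17}: f^{-1}(U) = {σ} ∈ τ_X ✓.
  U = {p16, p17}: f^{-1}(U) = {ρ, σ} ∈ τ_X ✓.
Every preimage lies in τ_X, so f IS continuous.


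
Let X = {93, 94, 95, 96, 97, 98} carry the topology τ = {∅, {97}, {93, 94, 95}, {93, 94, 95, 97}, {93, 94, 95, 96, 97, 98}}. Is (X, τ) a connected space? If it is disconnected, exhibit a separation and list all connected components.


(X, τ) is connected.

Find clopen sets (U ∈ τ with X ∖ U ∈ τ):
  U = ∅, X ∖ U = {93, 94, 95, 96, 97, 98} — both open, so U is clopen.
  U = {93, 94, 95, 96, 97, 98}, X ∖ U = ∅ — both open, so U is clopen.
Only trivial clopens (∅ and X) exist, so (X, τ) is connected.
Compute connected components by grouping points that agree on all clopens:
  component: {93, 94, 95, 96, 97, 98}


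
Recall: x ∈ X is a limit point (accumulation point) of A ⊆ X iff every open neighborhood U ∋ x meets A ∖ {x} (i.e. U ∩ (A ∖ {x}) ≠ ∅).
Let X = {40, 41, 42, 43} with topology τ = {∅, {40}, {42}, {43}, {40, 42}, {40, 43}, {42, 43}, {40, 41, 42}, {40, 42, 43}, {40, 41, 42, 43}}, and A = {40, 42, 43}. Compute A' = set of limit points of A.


A' = {41}

For each x ∈ X, list the open sets U ∈ τ with x ∈ U, then check whether U ∩ (A ∖ {x}) ≠ ∅ for every such U.
  x = 40: open {40} ∋ x has {40} ∩ (A ∖ {40}) = ∅, so x is NOT a limit point.
  x = 41: opens ∋ x are {40, 41, 42}, {40, 41, 42, 43}; each meets A ∖ {41}, so x IS a limit point.
  x = 42: open {42} ∋ x has {42} ∩ (A ∖ {42}) = ∅, so x is NOT a limit point.
  x = 43: open {43} ∋ x has {43} ∩ (A ∖ {43}) = ∅, so x is NOT a limit point.
Collecting: A' = {41}.


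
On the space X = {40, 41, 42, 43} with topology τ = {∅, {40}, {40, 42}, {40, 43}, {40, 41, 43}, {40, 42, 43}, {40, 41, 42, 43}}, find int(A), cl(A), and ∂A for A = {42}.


int(A) = ∅, cl(A) = {42}, ∂A = {42}.

Closed sets in (X, τ) are complements of opens:
  closed(X, τ) = {∅, {41}, {42}, {41, 42}, {41, 43}, {41, 42, 43}, {40, 41, 42, 43}}.
int(A) = ⋃ {U ∈ τ : U ⊆ A}. Opens contained in A: ∅.
Taking the union of these: int(A) = ∅.
cl(A) = ⋂ {C closed : A ⊆ C}. Closed sets containing A: {42}, {41, 42}, {41, 42, 43}, {40, 41, 42, 43}.
Intersecting these: cl(A) = {42}.
∂A = cl(A) ∖ int(A) = {42} ∖ ∅ = {42}.


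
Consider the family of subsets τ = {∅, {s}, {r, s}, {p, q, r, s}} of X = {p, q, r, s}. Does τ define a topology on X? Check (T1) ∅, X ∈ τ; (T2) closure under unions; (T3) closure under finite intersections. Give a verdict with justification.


τ IS a topology on X.

Axiom (T1): ∅ ∈ τ? Yes; X ∈ τ? Yes.
Axiom (T2/T3): check pairwise unions and intersections of members of τ.
All pairwise intersections and unions checked — each lies in τ. Therefore τ satisfies (T1), (T2), (T3): it IS a topology on X.


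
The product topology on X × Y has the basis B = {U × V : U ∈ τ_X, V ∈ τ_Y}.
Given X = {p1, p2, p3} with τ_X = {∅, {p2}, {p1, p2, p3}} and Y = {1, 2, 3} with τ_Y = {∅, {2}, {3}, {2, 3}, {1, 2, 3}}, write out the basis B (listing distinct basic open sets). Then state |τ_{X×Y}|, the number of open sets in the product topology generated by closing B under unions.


Basis B = {∅ × ∅, {p2} × {2}, {p2} × {3}, {p2} × {2, 3}, {p1, p2, p3} × {2}, {p1, p2, p3} × {3}, {p2} × {1, 2, 3}, {p1, p2, p3} × {2, 3}, {p1, p2, p3} × {1, 2, 3}}; |τ_{X×Y}| = 14.

Enumerate products U × V with U ∈ τ_X, V ∈ τ_Y (deduplicated):
  ∅ × ∅ = {} (∅)
  {p2} × {2} = {(p2,2)}
  {p2} × {3} = {(p2,3)}
  {p2} × {2, 3} = {(p2,2), (p2,3)}
  {p1, p2, p3} × {2} = {(p1,2), (p2,2), (p3,2)}
  {p1, p2, p3} × {3} = {(p1,3), (p2,3), (p3,3)}
  {p2} × {1, 2, 3} = {(p2,1), (p2,2), (p2,3)}
  {p1, p2, p3} × {2, 3} = {(p1,2), (p1,3), (p2,2), (p2,3), (p3,2), (p3,3)}
  {p1, p2, p3} × {1, 2, 3} = {(p1,1), (p1,2), (p1,3), (p2,1), (p2,2), (p2,3), (p3,1), (p3,2), (p3,3)}
These 9 distinct sets form the basis B.
Close under arbitrary unions to get τ_{X×Y}; counting gives |τ_{X×Y}| = 14.


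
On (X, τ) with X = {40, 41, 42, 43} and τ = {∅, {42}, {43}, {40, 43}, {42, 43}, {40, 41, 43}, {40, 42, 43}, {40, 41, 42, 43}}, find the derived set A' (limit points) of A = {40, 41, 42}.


A' = {41}

For each x ∈ X, list the open sets U ∈ τ with x ∈ U, then check whether U ∩ (A ∖ {x}) ≠ ∅ for every such U.
  x = 40: open {40, 43} ∋ x has {40, 43} ∩ (A ∖ {40}) = ∅, so x is NOT a limit point.
  x = 41: opens ∋ x are {40, 41, 43}, {40, 41, 42, 43}; each meets A ∖ {41}, so x IS a limit point.
  x = 42: open {42} ∋ x has {42} ∩ (A ∖ {42}) = ∅, so x is NOT a limit point.
  x = 43: open {43} ∋ x has {43} ∩ (A ∖ {43}) = ∅, so x is NOT a limit point.
Collecting: A' = {41}.


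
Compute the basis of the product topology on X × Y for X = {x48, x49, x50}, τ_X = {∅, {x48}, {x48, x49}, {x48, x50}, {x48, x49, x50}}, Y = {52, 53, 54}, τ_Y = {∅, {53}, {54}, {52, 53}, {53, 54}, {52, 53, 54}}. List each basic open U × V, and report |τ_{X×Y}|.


Basis B = {∅ × ∅, {x48} × {53}, {x48} × {54}, {x48} × {52, 53}, {x48} × {53, 54}, {x48, x49} × {53}, {x48, x50} × {53}, {x48, x49} × {54}, {x48, x50} × {54}, {x48} × {52, 53, 54}, {x48, x49, x50} × {53}, {x48, x49, x50} × {54}, {x48, x49} × {52, 53}, {x48, x50} × {52, 53}, {x48, x49} × {53, 54}, {x48, x50} × {53, 54}, {x48, x49} × {52, 53, 54}, {x48, x50} × {52, 53, 54}, {x48, x49, x50} × {52, 53}, {x48, x49, x50} × {53, 54}, {x48, x49, x50} × {52, 53, 54}}; |τ_{X×Y}| = 70.

Enumerate products U × V with U ∈ τ_X, V ∈ τ_Y (deduplicated):
  ∅ × ∅ = {} (∅)
  {x48} × {53} = {(x48,53)}
  {x48} × {54} = {(x48,54)}
  {x48} × {52, 53} = {(x48,52), (x48,53)}
  {x48} × {53, 54} = {(x48,53), (x48,54)}
  {x48, x49} × {53} = {(x48,53), (x49,53)}
  {x48, x50} × {53} = {(x48,53), (x50,53)}
  {x48, x49} × {54} = {(x48,54), (x49,54)}
  {x48, x50} × {54} = {(x48,54), (x50,54)}
  {x48} × {52, 53, 54} = {(x48,52), (x48,53), (x48,54)}
  {x48, x49, x50} × {53} = {(x48,53), (x49,53), (x50,53)}
  {x48, x49, x50} × {54} = {(x48,54), (x49,54), (x50,54)}
  {x48, x49} × {52, 53} = {(x48,52), (x48,53), (x49,52), (x49,53)}
  {x48, x50} × {52, 53} = {(x48,52), (x48,53), (x50,52), (x50,53)}
  {x48, x49} × {53, 54} = {(x48,53), (x48,54), (x49,53), (x49,54)}
  {x48, x50} × {53, 54} = {(x48,53), (x48,54), (x50,53), (x50,54)}
  {x48, x49} × {52, 53, 54} = {(x48,52), (x48,53), (x48,54), (x49,52), (x49,53), (x49,54)}
  {x48, x50} × {52, 53, 54} = {(x48,52), (x48,53), (x48,54), (x50,52), (x50,53), (x50,54)}
  {x48, x49, x50} × {52, 53} = {(x48,52), (x48,53), (x49,52), (x49,53), (x50,52), (x50,53)}
  {x48, x49, x50} × {53, 54} = {(x48,53), (x48,54), (x49,53), (x49,54), (x50,53), (x50,54)}
  {x48, x49, x50} × {52, 53, 54} = {(x48,52), (x48,53), (x48,54), (x49,52), (x49,53), (x49,54), (x50,52), (x50,53), (x50,54)}
These 21 distinct sets form the basis B.
Close under arbitrary unions to get τ_{X×Y}; counting gives |τ_{X×Y}| = 70.


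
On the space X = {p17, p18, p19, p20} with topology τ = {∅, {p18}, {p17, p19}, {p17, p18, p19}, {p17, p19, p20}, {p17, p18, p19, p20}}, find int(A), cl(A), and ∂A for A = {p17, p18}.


int(A) = {p18}, cl(A) = {p17, p18, p19, p20}, ∂A = {p17, p19, p20}.

Closed sets in (X, τ) are complements of opens:
  closed(X, τ) = {∅, {p18}, {p20}, {p18, p20}, {p17, p19, p20}, {p17, p18, p19, p20}}.
int(A) = ⋃ {U ∈ τ : U ⊆ A}. Opens contained in A: ∅, {p18}.
Taking the union of these: int(A) = {p18}.
cl(A) = ⋂ {C closed : A ⊆ C}. Closed sets containing A: {p17, p18, p19, p20}.
Intersecting these: cl(A) = {p17, p18, p19, p20}.
∂A = cl(A) ∖ int(A) = {p17, p18, p19, p20} ∖ {p18} = {p17, p19, p20}.


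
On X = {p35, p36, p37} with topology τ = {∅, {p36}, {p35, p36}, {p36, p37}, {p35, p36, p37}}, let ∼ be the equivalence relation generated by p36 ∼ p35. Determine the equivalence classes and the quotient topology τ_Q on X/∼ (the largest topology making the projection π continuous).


X/∼ = {[p35=p36], [p37]}; |τ_Q| = 3.

Equivalence classes: [p35=p36], [p37].
Quotient map π: X → X/∼ sends p35 ↦ [p35=p36], p36 ↦ [p35=p36], p37 ↦ [p37].
For each subset V ⊆ X/∼, compute π^{-1}(V) ⊆ X and check whether π^{-1}(V) ∈ τ. V is open in τ_Q iff π^{-1}(V) ∈ τ.
  V = {}: π^{-1}(V) = ∅ ∈ τ ✓.
  V = {[p35=p36]}: π^{-1}(V) = {p35, p36} ∈ τ ✓.
  V = {[p37]}: π^{-1}(V) = {p37} ∉ τ ✗.
  V = {[p35=p36], [p37]}: π^{-1}(V) = {p35, p36, p37} ∈ τ ✓.
Open sets in the quotient: τ_Q = {{}, {[p35=p36]}, {[p35=p36], [p37]}} (3 elements).


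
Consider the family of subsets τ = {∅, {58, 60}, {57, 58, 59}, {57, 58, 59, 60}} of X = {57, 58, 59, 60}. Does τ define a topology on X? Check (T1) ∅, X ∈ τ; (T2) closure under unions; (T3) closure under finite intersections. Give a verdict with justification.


τ is NOT a topology on X.

Axiom (T1): ∅ ∈ τ? Yes; X ∈ τ? Yes.
Axiom (T2/T3): check pairwise unions and intersections of members of τ.
Counterexample for (T3): {58, 60} ∩ {57, 58, 59} = {58} ∉ τ. Therefore τ is NOT a topology.


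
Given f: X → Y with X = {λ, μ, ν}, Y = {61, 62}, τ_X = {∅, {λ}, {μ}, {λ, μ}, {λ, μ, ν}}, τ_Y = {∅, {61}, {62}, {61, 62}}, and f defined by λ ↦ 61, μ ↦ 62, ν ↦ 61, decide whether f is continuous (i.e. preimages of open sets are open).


f is NOT continuous.

Compute f^{-1}(U) for each U ∈ τ_Y:
  U = ∅: f^{-1}(U) = ∅ ∈ τ_X ✓.
  U = {61}: f^{-1}(U) = {λ, ν} ∉ τ_X ✗.
  U = {62}: f^{-1}(U) = {μ} ∈ τ_X ✓.
  U = {61, 62}: f^{-1}(U) = {λ, μ, ν} ∈ τ_X ✓.
Found U = {61} with f^{-1}(U) = {λ, ν} not in τ_X. Therefore f is NOT continuous.


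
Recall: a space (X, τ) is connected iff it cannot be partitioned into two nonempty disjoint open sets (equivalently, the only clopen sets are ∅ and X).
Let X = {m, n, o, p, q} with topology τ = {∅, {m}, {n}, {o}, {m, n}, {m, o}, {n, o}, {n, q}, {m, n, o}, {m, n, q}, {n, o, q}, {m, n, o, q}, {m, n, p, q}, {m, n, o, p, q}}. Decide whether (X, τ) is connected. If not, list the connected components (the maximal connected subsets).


(X, τ) is disconnected; components = [{o}, {m, n, p, q}].

Find clopen sets (U ∈ τ with X ∖ U ∈ τ):
  U = ∅, X ∖ U = {m, n, o, p, q} — both open, so U is clopen.
  U = {o}, X ∖ U = {m, n, p, q} — both open, so U is clopen.
  U = {m, n, p, q}, X ∖ U = {o} — both open, so U is clopen.
  U = {m, n, o, p, q}, X ∖ U = ∅ — both open, so U is clopen.
Nontrivial clopen(s) exist: e.g. {m, n, p, q}. So (X, τ) is disconnected.
Compute connected components by grouping points that agree on all clopens:
  component: {o}
  component: {m, n, p, q}


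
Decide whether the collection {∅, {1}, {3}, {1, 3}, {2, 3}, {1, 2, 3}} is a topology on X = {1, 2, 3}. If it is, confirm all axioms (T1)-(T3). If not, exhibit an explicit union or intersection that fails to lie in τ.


τ IS a topology on X.

Axiom (T1): ∅ ∈ τ? Yes; X ∈ τ? Yes.
Axiom (T2/T3): check pairwise unions and intersections of members of τ.
All pairwise intersections and unions checked — each lies in τ. Therefore τ satisfies (T1), (T2), (T3): it IS a topology on X.


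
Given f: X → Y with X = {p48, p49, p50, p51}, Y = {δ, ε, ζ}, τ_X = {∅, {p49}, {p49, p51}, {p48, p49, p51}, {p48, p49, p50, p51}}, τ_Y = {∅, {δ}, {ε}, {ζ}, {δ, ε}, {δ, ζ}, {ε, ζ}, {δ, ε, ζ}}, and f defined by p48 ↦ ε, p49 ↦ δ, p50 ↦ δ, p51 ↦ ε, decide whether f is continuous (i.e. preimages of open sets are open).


f is NOT continuous.

Compute f^{-1}(U) for each U ∈ τ_Y:
  U = ∅: f^{-1}(U) = ∅ ∈ τ_X ✓.
  U = {δ}: f^{-1}(U) = {p49, p50} ∉ τ_X ✗.
  U = {ε}: f^{-1}(U) = {p48, p51} ∉ τ_X ✗.
  U = {ζ}: f^{-1}(U) = ∅ ∈ τ_X ✓.
  U = {δ, ε}: f^{-1}(U) = {p48, p49, p50, p51} ∈ τ_X ✓.
  U = {δ, ζ}: f^{-1}(U) = {p49, p50} ∉ τ_X ✗.
  U = {ε, ζ}: f^{-1}(U) = {p48, p51} ∉ τ_X ✗.
  U = {δ, ε, ζ}: f^{-1}(U) = {p48, p49, p50, p51} ∈ τ_X ✓.
Found U = {δ} with f^{-1}(U) = {p49, p50} not in τ_X. Therefore f is NOT continuous.


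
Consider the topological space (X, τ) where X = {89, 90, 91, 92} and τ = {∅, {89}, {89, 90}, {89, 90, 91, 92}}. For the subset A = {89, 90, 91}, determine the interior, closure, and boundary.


int(A) = {89, 90}, cl(A) = {89, 90, 91, 92}, ∂A = {91, 92}.

Closed sets in (X, τ) are complements of opens:
  closed(X, τ) = {∅, {91, 92}, {90, 91, 92}, {89, 90, 91, 92}}.
int(A) = ⋃ {U ∈ τ : U ⊆ A}. Opens contained in A: ∅, {89}, {89, 90}.
Taking the union of these: int(A) = {89, 90}.
cl(A) = ⋂ {C closed : A ⊆ C}. Closed sets containing A: {89, 90, 91, 92}.
Intersecting these: cl(A) = {89, 90, 91, 92}.
∂A = cl(A) ∖ int(A) = {89, 90, 91, 92} ∖ {89, 90} = {91, 92}.


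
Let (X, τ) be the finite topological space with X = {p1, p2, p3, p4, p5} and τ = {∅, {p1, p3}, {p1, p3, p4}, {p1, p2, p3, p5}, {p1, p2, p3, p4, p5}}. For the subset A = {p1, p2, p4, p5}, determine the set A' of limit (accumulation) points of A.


A' = {p2, p3, p4, p5}

For each x ∈ X, list the open sets U ∈ τ with x ∈ U, then check whether U ∩ (A ∖ {x}) ≠ ∅ for every such U.
  x = p1: open {p1, p3} ∋ x has {p1, p3} ∩ (A ∖ {p1}) = ∅, so x is NOT a limit point.
  x = p2: opens ∋ x are {p1, p2, p3, p5}, {p1, p2, p3, p4, p5}; each meets A ∖ {p2}, so x IS a limit point.
  x = p3: opens ∋ x are {p1, p3}, {p1, p3, p4}, {p1, p2, p3, p5}, {p1, p2, p3, p4, p5}; each meets A ∖ {p3}, so x IS a limit point.
  x = p4: opens ∋ x are {p1, p3, p4}, {p1, p2, p3, p4, p5}; each meets A ∖ {p4}, so x IS a limit point.
  x = p5: opens ∋ x are {p1, p2, p3, p5}, {p1, p2, p3, p4, p5}; each meets A ∖ {p5}, so x IS a limit point.
Collecting: A' = {p2, p3, p4, p5}.


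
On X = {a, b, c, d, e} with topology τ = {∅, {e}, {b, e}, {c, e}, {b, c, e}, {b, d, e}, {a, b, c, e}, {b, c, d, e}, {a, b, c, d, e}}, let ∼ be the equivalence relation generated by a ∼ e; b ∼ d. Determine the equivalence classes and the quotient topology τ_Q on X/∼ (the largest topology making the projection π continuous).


X/∼ = {[a=e], [b=d], [c]}; |τ_Q| = 2.

Equivalence classes: [a=e], [b=d], [c].
Quotient map π: X → X/∼ sends a ↦ [a=e], b ↦ [b=d], c ↦ [c], d ↦ [b=d], e ↦ [a=e].
For each subset V ⊆ X/∼, compute π^{-1}(V) ⊆ X and check whether π^{-1}(V) ∈ τ. V is open in τ_Q iff π^{-1}(V) ∈ τ.
  V = {}: π^{-1}(V) = ∅ ∈ τ ✓.
  V = {[a=e]}: π^{-1}(V) = {a, e} ∉ τ ✗.
  V = {[b=d]}: π^{-1}(V) = {b, d} ∉ τ ✗.
  V = {[a=e], [b=d]}: π^{-1}(V) = {a, b, d, e} ∉ τ ✗.
  V = {[c]}: π^{-1}(V) = {c} ∉ τ ✗.
  V = {[a=e], [c]}: π^{-1}(V) = {a, c, e} ∉ τ ✗.
  V = {[b=d], [c]}: π^{-1}(V) = {b, c, d} ∉ τ ✗.
  V = {[a=e], [b=d], [c]}: π^{-1}(V) = {a, b, c, d, e} ∈ τ ✓.
Open sets in the quotient: τ_Q = {{}, {[a=e], [b=d], [c]}} (2 elements).


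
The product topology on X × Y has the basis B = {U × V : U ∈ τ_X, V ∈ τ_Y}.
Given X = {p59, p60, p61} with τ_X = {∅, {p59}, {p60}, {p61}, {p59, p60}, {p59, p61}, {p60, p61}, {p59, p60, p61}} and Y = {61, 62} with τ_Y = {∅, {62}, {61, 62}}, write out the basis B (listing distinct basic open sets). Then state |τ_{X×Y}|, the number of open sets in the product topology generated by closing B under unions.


Basis B = {∅ × ∅, {p59} × {62}, {p60} × {62}, {p61} × {62}, {p59} × {61, 62}, {p59, p60} × {62}, {p59, p61} × {62}, {p60} × {61, 62}, {p60, p61} × {62}, {p61} × {61, 62}, {p59, p60, p61} × {62}, {p59, p60} × {61, 62}, {p59, p61} × {61, 62}, {p60, p61} × {61, 62}, {p59, p60, p61} × {61, 62}}; |τ_{X×Y}| = 27.

Enumerate products U × V with U ∈ τ_X, V ∈ τ_Y (deduplicated):
  ∅ × ∅ = {} (∅)
  {p59} × {62} = {(p59,62)}
  {p60} × {62} = {(p60,62)}
  {p61} × {62} = {(p61,62)}
  {p59} × {61, 62} = {(p59,61), (p59,62)}
  {p59, p60} × {62} = {(p59,62), (p60,62)}
  {p59, p61} × {62} = {(p59,62), (p61,62)}
  {p60} × {61, 62} = {(p60,61), (p60,62)}
  {p60, p61} × {62} = {(p60,62), (p61,62)}
  {p61} × {61, 62} = {(p61,61), (p61,62)}
  {p59, p60, p61} × {62} = {(p59,62), (p60,62), (p61,62)}
  {p59, p60} × {61, 62} = {(p59,61), (p59,62), (p60,61), (p60,62)}
  {p59, p61} × {61, 62} = {(p59,61), (p59,62), (p61,61), (p61,62)}
  {p60, p61} × {61, 62} = {(p60,61), (p60,62), (p61,61), (p61,62)}
  {p59, p60, p61} × {61, 62} = {(p59,61), (p59,62), (p60,61), (p60,62), (p61,61), (p61,62)}
These 15 distinct sets form the basis B.
Close under arbitrary unions to get τ_{X×Y}; counting gives |τ_{X×Y}| = 27.


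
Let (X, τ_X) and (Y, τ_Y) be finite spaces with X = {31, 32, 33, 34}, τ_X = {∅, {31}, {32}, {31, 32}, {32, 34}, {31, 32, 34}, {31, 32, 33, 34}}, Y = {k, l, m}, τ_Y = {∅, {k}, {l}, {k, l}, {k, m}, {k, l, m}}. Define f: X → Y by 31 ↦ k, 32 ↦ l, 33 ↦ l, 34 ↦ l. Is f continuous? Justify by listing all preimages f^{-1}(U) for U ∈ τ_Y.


f is NOT continuous.

Compute f^{-1}(U) for each U ∈ τ_Y:
  U = ∅: f^{-1}(U) = ∅ ∈ τ_X ✓.
  U = {k}: f^{-1}(U) = {31} ∈ τ_X ✓.
  U = {l}: f^{-1}(U) = {32, 33, 34} ∉ τ_X ✗.
  U = {k, l}: f^{-1}(U) = {31, 32, 33, 34} ∈ τ_X ✓.
  U = {k, m}: f^{-1}(U) = {31} ∈ τ_X ✓.
  U = {k, l, m}: f^{-1}(U) = {31, 32, 33, 34} ∈ τ_X ✓.
Found U = {l} with f^{-1}(U) = {32, 33, 34} not in τ_X. Therefore f is NOT continuous.


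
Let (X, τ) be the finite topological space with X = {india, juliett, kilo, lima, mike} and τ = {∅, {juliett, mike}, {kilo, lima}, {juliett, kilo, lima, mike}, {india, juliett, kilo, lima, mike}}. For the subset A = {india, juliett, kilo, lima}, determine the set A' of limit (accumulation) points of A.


A' = {india, kilo, lima, mike}

For each x ∈ X, list the open sets U ∈ τ with x ∈ U, then check whether U ∩ (A ∖ {x}) ≠ ∅ for every such U.
  x = india: opens ∋ x are {india, juliett, kilo, lima, mike}; each meets A ∖ {india}, so x IS a limit point.
  x = juliett: open {juliett, mike} ∋ x has {juliett, mike} ∩ (A ∖ {juliett}) = ∅, so x is NOT a limit point.
  x = kilo: opens ∋ x are {kilo, lima}, {juliett, kilo, lima, mike}, {india, juliett, kilo, lima, mike}; each meets A ∖ {kilo}, so x IS a limit point.
  x = lima: opens ∋ x are {kilo, lima}, {juliett, kilo, lima, mike}, {india, juliett, kilo, lima, mike}; each meets A ∖ {lima}, so x IS a limit point.
  x = mike: opens ∋ x are {juliett, mike}, {juliett, kilo, lima, mike}, {india, juliett, kilo, lima, mike}; each meets A ∖ {mike}, so x IS a limit point.
Collecting: A' = {india, kilo, lima, mike}.


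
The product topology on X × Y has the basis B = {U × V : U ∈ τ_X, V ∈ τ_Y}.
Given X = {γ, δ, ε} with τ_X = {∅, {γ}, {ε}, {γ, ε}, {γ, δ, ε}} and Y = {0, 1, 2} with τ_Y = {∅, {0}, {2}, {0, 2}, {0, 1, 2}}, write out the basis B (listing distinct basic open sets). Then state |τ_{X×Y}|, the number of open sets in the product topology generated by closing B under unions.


Basis B = {∅ × ∅, {γ} × {0}, {γ} × {2}, {ε} × {0}, {ε} × {2}, {γ} × {0, 2}, {γ, ε} × {0}, {γ, ε} × {2}, {ε} × {0, 2}, {γ} × {0, 1, 2}, {γ, δ, ε} × {0}, {γ, δ, ε} × {2}, {ε} × {0, 1, 2}, {γ, ε} × {0, 2}, {γ, ε} × {0, 1, 2}, {γ, δ, ε} × {0, 2}, {γ, δ, ε} × {0, 1, 2}}; |τ_{X×Y}| = 48.

Enumerate products U × V with U ∈ τ_X, V ∈ τ_Y (deduplicated):
  ∅ × ∅ = {} (∅)
  {γ} × {0} = {(γ,0)}
  {γ} × {2} = {(γ,2)}
  {ε} × {0} = {(ε,0)}
  {ε} × {2} = {(ε,2)}
  {γ} × {0, 2} = {(γ,0), (γ,2)}
  {γ, ε} × {0} = {(γ,0), (ε,0)}
  {γ, ε} × {2} = {(γ,2), (ε,2)}
  {ε} × {0, 2} = {(ε,0), (ε,2)}
  {γ} × {0, 1, 2} = {(γ,0), (γ,1), (γ,2)}
  {γ, δ, ε} × {0} = {(γ,0), (δ,0), (ε,0)}
  {γ, δ, ε} × {2} = {(γ,2), (δ,2), (ε,2)}
  {ε} × {0, 1, 2} = {(ε,0), (ε,1), (ε,2)}
  {γ, ε} × {0, 2} = {(γ,0), (γ,2), (ε,0), (ε,2)}
  {γ, ε} × {0, 1, 2} = {(γ,0), (γ,1), (γ,2), (ε,0), (ε,1), (ε,2)}
  {γ, δ, ε} × {0, 2} = {(γ,0), (γ,2), (δ,0), (δ,2), (ε,0), (ε,2)}
  {γ, δ, ε} × {0, 1, 2} = {(γ,0), (γ,1), (γ,2), (δ,0), (δ,1), (δ,2), (ε,0), (ε,1), (ε,2)}
These 17 distinct sets form the basis B.
Close under arbitrary unions to get τ_{X×Y}; counting gives |τ_{X×Y}| = 48.


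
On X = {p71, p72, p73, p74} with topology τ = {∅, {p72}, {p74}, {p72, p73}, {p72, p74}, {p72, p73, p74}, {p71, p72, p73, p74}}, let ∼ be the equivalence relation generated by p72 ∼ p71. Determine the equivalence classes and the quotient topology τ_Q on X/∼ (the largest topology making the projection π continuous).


X/∼ = {[p71=p72], [p73], [p74]}; |τ_Q| = 3.

Equivalence classes: [p71=p72], [p73], [p74].
Quotient map π: X → X/∼ sends p71 ↦ [p71=p72], p72 ↦ [p71=p72], p73 ↦ [p73], p74 ↦ [p74].
For each subset V ⊆ X/∼, compute π^{-1}(V) ⊆ X and check whether π^{-1}(V) ∈ τ. V is open in τ_Q iff π^{-1}(V) ∈ τ.
  V = {}: π^{-1}(V) = ∅ ∈ τ ✓.
  V = {[p71=p72]}: π^{-1}(V) = {p71, p72} ∉ τ ✗.
  V = {[p73]}: π^{-1}(V) = {p73} ∉ τ ✗.
  V = {[p71=p72], [p73]}: π^{-1}(V) = {p71, p72, p73} ∉ τ ✗.
  V = {[p74]}: π^{-1}(V) = {p74} ∈ τ ✓.
  V = {[p71=p72], [p74]}: π^{-1}(V) = {p71, p72, p74} ∉ τ ✗.
  V = {[p73], [p74]}: π^{-1}(V) = {p73, p74} ∉ τ ✗.
  V = {[p71=p72], [p73], [p74]}: π^{-1}(V) = {p71, p72, p73, p74} ∈ τ ✓.
Open sets in the quotient: τ_Q = {{}, {[p74]}, {[p71=p72], [p73], [p74]}} (3 elements).


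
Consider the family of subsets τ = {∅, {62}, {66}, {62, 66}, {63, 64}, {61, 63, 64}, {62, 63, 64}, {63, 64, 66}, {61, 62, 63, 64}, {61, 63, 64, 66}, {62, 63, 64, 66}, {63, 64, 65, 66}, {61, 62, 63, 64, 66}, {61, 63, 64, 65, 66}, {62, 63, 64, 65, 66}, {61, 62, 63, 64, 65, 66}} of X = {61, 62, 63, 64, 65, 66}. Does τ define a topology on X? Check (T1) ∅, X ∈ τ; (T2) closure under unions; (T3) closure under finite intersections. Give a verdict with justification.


τ IS a topology on X.

Axiom (T1): ∅ ∈ τ? Yes; X ∈ τ? Yes.
Axiom (T2/T3): check pairwise unions and intersections of members of τ.
All pairwise intersections and unions checked — each lies in τ. Therefore τ satisfies (T1), (T2), (T3): it IS a topology on X.


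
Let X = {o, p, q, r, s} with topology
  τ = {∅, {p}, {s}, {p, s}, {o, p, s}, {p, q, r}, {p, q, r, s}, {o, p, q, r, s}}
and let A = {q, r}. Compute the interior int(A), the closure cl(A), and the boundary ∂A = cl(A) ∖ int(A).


int(A) = ∅, cl(A) = {q, r}, ∂A = {q, r}.

Closed sets in (X, τ) are complements of opens:
  closed(X, τ) = {∅, {o}, {o, s}, {q, r}, {o, q, r}, {o, p, q, r}, {o, q, r, s}, {o, p, q, r, s}}.
int(A) = ⋃ {U ∈ τ : U ⊆ A}. Opens contained in A: ∅.
Taking the union of these: int(A) = ∅.
cl(A) = ⋂ {C closed : A ⊆ C}. Closed sets containing A: {q, r}, {o, q, r}, {o, p, q, r}, {o, q, r, s}, {o, p, q, r, s}.
Intersecting these: cl(A) = {q, r}.
∂A = cl(A) ∖ int(A) = {q, r} ∖ ∅ = {q, r}.


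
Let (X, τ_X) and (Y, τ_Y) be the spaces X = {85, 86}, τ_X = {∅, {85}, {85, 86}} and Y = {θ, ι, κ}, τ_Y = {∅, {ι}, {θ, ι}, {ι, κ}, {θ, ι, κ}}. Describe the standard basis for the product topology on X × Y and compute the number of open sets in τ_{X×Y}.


Basis B = {∅ × ∅, {85} × {ι}, {85} × {θ, ι}, {85} × {ι, κ}, {85, 86} × {ι}, {85} × {θ, ι, κ}, {85, 86} × {θ, ι}, {85, 86} × {ι, κ}, {85, 86} × {θ, ι, κ}}; |τ_{X×Y}| = 14.

Enumerate products U × V with U ∈ τ_X, V ∈ τ_Y (deduplicated):
  ∅ × ∅ = {} (∅)
  {85} × {ι} = {(85,ι)}
  {85} × {θ, ι} = {(85,θ), (85,ι)}
  {85} × {ι, κ} = {(85,ι), (85,κ)}
  {85, 86} × {ι} = {(85,ι), (86,ι)}
  {85} × {θ, ι, κ} = {(85,θ), (85,ι), (85,κ)}
  {85, 86} × {θ, ι} = {(85,θ), (85,ι), (86,θ), (86,ι)}
  {85, 86} × {ι, κ} = {(85,ι), (85,κ), (86,ι), (86,κ)}
  {85, 86} × {θ, ι, κ} = {(85,θ), (85,ι), (85,κ), (86,θ), (86,ι), (86,κ)}
These 9 distinct sets form the basis B.
Close under arbitrary unions to get τ_{X×Y}; counting gives |τ_{X×Y}| = 14.


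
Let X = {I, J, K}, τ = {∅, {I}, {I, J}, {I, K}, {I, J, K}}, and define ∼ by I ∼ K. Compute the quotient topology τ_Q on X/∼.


X/∼ = {[I=K], [J]}; |τ_Q| = 3.

Equivalence classes: [I=K], [J].
Quotient map π: X → X/∼ sends I ↦ [I=K], J ↦ [J], K ↦ [I=K].
For each subset V ⊆ X/∼, compute π^{-1}(V) ⊆ X and check whether π^{-1}(V) ∈ τ. V is open in τ_Q iff π^{-1}(V) ∈ τ.
  V = {}: π^{-1}(V) = ∅ ∈ τ ✓.
  V = {[I=K]}: π^{-1}(V) = {I, K} ∈ τ ✓.
  V = {[J]}: π^{-1}(V) = {J} ∉ τ ✗.
  V = {[I=K], [J]}: π^{-1}(V) = {I, J, K} ∈ τ ✓.
Open sets in the quotient: τ_Q = {{}, {[I=K]}, {[I=K], [J]}} (3 elements).


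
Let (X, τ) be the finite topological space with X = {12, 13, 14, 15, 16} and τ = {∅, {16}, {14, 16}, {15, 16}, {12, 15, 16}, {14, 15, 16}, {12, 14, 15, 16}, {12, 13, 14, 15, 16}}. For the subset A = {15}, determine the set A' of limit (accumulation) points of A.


A' = {12, 13}

For each x ∈ X, list the open sets U ∈ τ with x ∈ U, then check whether U ∩ (A ∖ {x}) ≠ ∅ for every such U.
  x = 12: opens ∋ x are {12, 15, 16}, {12, 14, 15, 16}, {12, 13, 14, 15, 16}; each meets A ∖ {12}, so x IS a limit point.
  x = 13: opens ∋ x are {12, 13, 14, 15, 16}; each meets A ∖ {13}, so x IS a limit point.
  x = 14: open {14, 16} ∋ x has {14, 16} ∩ (A ∖ {14}) = ∅, so x is NOT a limit point.
  x = 15: open {15, 16} ∋ x has {15, 16} ∩ (A ∖ {15}) = ∅, so x is NOT a limit point.
  x = 16: open {16} ∋ x has {16} ∩ (A ∖ {16}) = ∅, so x is NOT a limit point.
Collecting: A' = {12, 13}.


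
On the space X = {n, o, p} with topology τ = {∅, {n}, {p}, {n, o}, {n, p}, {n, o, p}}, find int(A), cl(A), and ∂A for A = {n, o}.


int(A) = {n, o}, cl(A) = {n, o}, ∂A = ∅.

Closed sets in (X, τ) are complements of opens:
  closed(X, τ) = {∅, {o}, {p}, {n, o}, {o, p}, {n, o, p}}.
int(A) = ⋃ {U ∈ τ : U ⊆ A}. Opens contained in A: ∅, {n}, {n, o}.
Taking the union of these: int(A) = {n, o}.
cl(A) = ⋂ {C closed : A ⊆ C}. Closed sets containing A: {n, o}, {n, o, p}.
Intersecting these: cl(A) = {n, o}.
∂A = cl(A) ∖ int(A) = {n, o} ∖ {n, o} = ∅.


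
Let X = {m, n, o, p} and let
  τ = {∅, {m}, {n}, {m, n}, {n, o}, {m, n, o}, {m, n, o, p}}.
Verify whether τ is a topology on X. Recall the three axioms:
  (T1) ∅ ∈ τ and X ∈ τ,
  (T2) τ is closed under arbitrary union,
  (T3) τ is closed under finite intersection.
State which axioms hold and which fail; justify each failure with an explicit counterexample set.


τ IS a topology on X.

Axiom (T1): ∅ ∈ τ? Yes; X ∈ τ? Yes.
Axiom (T2/T3): check pairwise unions and intersections of members of τ.
All pairwise intersections and unions checked — each lies in τ. Therefore τ satisfies (T1), (T2), (T3): it IS a topology on X.


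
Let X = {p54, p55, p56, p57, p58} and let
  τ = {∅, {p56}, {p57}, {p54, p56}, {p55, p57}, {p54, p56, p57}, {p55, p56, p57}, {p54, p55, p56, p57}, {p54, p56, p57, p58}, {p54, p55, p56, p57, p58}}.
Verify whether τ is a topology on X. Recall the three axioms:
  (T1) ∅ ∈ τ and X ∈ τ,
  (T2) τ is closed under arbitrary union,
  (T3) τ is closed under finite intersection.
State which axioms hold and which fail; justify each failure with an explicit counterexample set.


τ is NOT a topology on X.

Axiom (T1): ∅ ∈ τ? Yes; X ∈ τ? Yes.
Axiom (T2/T3): check pairwise unions and intersections of members of τ.
Counterexample for (T2): {p56} ∪ {p57} = {p56, p57} ∉ τ. Therefore τ is NOT a topology.


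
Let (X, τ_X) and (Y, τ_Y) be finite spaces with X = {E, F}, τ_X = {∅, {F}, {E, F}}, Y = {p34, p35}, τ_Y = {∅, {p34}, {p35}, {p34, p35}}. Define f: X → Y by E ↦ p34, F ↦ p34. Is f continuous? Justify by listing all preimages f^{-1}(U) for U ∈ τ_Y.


f IS continuous.

Compute f^{-1}(U) for each U ∈ τ_Y:
  U = ∅: f^{-1}(U) = ∅ ∈ τ_X ✓.
  U = {p34}: f^{-1}(U) = {E, F} ∈ τ_X ✓.
  U = {p35}: f^{-1}(U) = ∅ ∈ τ_X ✓.
  U = {p34, p35}: f^{-1}(U) = {E, F} ∈ τ_X ✓.
Every preimage lies in τ_X, so f IS continuous.


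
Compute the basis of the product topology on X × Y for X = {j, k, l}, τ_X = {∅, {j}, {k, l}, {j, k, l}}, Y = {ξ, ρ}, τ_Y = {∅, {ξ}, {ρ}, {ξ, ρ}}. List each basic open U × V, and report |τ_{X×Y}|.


Basis B = {∅ × ∅, {j} × {ξ}, {j} × {ρ}, {j} × {ξ, ρ}, {k, l} × {ξ}, {k, l} × {ρ}, {j, k, l} × {ξ}, {j, k, l} × {ρ}, {k, l} × {ξ, ρ}, {j, k, l} × {ξ, ρ}}; |τ_{X×Y}| = 16.

Enumerate products U × V with U ∈ τ_X, V ∈ τ_Y (deduplicated):
  ∅ × ∅ = {} (∅)
  {j} × {ξ} = {(j,ξ)}
  {j} × {ρ} = {(j,ρ)}
  {j} × {ξ, ρ} = {(j,ξ), (j,ρ)}
  {k, l} × {ξ} = {(k,ξ), (l,ξ)}
  {k, l} × {ρ} = {(k,ρ), (l,ρ)}
  {j, k, l} × {ξ} = {(j,ξ), (k,ξ), (l,ξ)}
  {j, k, l} × {ρ} = {(j,ρ), (k,ρ), (l,ρ)}
  {k, l} × {ξ, ρ} = {(k,ξ), (k,ρ), (l,ξ), (l,ρ)}
  {j, k, l} × {ξ, ρ} = {(j,ξ), (j,ρ), (k,ξ), (k,ρ), (l,ξ), (l,ρ)}
These 10 distinct sets form the basis B.
Close under arbitrary unions to get τ_{X×Y}; counting gives |τ_{X×Y}| = 16.


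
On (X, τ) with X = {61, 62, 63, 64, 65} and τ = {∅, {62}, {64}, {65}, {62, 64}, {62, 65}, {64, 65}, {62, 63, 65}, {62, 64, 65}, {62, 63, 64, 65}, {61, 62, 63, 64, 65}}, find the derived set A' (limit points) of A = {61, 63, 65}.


A' = {61, 63}

For each x ∈ X, list the open sets U ∈ τ with x ∈ U, then check whether U ∩ (A ∖ {x}) ≠ ∅ for every such U.
  x = 61: opens ∋ x are {61, 62, 63, 64, 65}; each meets A ∖ {61}, so x IS a limit point.
  x = 62: open {62} ∋ x has {62} ∩ (A ∖ {62}) = ∅, so x is NOT a limit point.
  x = 63: opens ∋ x are {62, 63, 65}, {62, 63, 64, 65}, {61, 62, 63, 64, 65}; each meets A ∖ {63}, so x IS a limit point.
  x = 64: open {64} ∋ x has {64} ∩ (A ∖ {64}) = ∅, so x is NOT a limit point.
  x = 65: open {65} ∋ x has {65} ∩ (A ∖ {65}) = ∅, so x is NOT a limit point.
Collecting: A' = {61, 63}.


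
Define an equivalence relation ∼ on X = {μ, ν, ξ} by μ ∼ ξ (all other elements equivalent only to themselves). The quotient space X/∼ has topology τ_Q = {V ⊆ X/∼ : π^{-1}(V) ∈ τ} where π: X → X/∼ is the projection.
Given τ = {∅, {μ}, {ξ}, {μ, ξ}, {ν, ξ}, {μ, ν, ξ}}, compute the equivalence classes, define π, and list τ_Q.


X/∼ = {[μ=ξ], [ν]}; |τ_Q| = 3.

Equivalence classes: [μ=ξ], [ν].
Quotient map π: X → X/∼ sends μ ↦ [μ=ξ], ν ↦ [ν], ξ ↦ [μ=ξ].
For each subset V ⊆ X/∼, compute π^{-1}(V) ⊆ X and check whether π^{-1}(V) ∈ τ. V is open in τ_Q iff π^{-1}(V) ∈ τ.
  V = {}: π^{-1}(V) = ∅ ∈ τ ✓.
  V = {[μ=ξ]}: π^{-1}(V) = {μ, ξ} ∈ τ ✓.
  V = {[ν]}: π^{-1}(V) = {ν} ∉ τ ✗.
  V = {[μ=ξ], [ν]}: π^{-1}(V) = {μ, ν, ξ} ∈ τ ✓.
Open sets in the quotient: τ_Q = {{}, {[μ=ξ]}, {[μ=ξ], [ν]}} (3 elements).


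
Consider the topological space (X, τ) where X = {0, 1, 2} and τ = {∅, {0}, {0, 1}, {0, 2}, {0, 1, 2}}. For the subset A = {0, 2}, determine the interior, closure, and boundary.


int(A) = {0, 2}, cl(A) = {0, 1, 2}, ∂A = {1}.

Closed sets in (X, τ) are complements of opens:
  closed(X, τ) = {∅, {1}, {2}, {1, 2}, {0, 1, 2}}.
int(A) = ⋃ {U ∈ τ : U ⊆ A}. Opens contained in A: ∅, {0}, {0, 2}.
Taking the union of these: int(A) = {0, 2}.
cl(A) = ⋂ {C closed : A ⊆ C}. Closed sets containing A: {0, 1, 2}.
Intersecting these: cl(A) = {0, 1, 2}.
∂A = cl(A) ∖ int(A) = {0, 1, 2} ∖ {0, 2} = {1}.


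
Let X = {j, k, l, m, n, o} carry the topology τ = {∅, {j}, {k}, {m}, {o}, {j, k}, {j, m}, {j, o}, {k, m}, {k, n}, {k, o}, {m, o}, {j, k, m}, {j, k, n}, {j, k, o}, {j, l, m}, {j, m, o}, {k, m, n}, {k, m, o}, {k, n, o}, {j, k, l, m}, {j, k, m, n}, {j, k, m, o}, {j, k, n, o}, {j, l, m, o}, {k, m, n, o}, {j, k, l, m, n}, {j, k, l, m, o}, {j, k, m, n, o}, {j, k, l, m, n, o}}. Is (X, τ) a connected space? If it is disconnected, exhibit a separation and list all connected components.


(X, τ) is disconnected; components = [{o}, {k, n}, {j, l, m}].

Find clopen sets (U ∈ τ with X ∖ U ∈ τ):
  U = ∅, X ∖ U = {j, k, l, m, n, o} — both open, so U is clopen.
  U = {o}, X ∖ U = {j, k, l, m, n} — both open, so U is clopen.
  U = {k, n}, X ∖ U = {j, l, m, o} — both open, so U is clopen.
  U = {j, l, m}, X ∖ U = {k, n, o} — both open, so U is clopen.
  U = {k, n, o}, X ∖ U = {j, l, m} — both open, so U is clopen.
  U = {j, l, m, o}, X ∖ U = {k, n} — both open, so U is clopen.
  U = {j, k, l, m, n}, X ∖ U = {o} — both open, so U is clopen.
  U = {j, k, l, m, n, o}, X ∖ U = ∅ — both open, so U is clopen.
Nontrivial clopen(s) exist: e.g. {j, l, m}. So (X, τ) is disconnected.
Compute connected components by grouping points that agree on all clopens:
  component: {o}
  component: {k, n}
  component: {j, l, m}
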